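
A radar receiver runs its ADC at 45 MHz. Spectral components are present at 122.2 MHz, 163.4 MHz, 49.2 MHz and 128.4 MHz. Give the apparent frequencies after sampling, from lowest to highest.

fs/2 = 22.5 MHz.
122.2 MHz mod fs = 32.2 MHz.
32.2 MHz > fs/2 = 22.5 MHz, folds to fs − 32.2 MHz = 12.8 MHz.
163.4 MHz mod fs = 28.4 MHz.
28.4 MHz > fs/2 = 22.5 MHz, folds to fs − 28.4 MHz = 16.6 MHz.
49.2 MHz mod fs = 4.2 MHz.
4.2 MHz ≤ fs/2 = 22.5 MHz, appears at 4.2 MHz.
128.4 MHz mod fs = 38.4 MHz.
38.4 MHz > fs/2 = 22.5 MHz, folds to fs − 38.4 MHz = 6.6 MHz.
Distinct values: {4.2 MHz, 6.6 MHz, 12.8 MHz, 16.6 MHz}.

4.2 MHz, 6.6 MHz, 12.8 MHz, 16.6 MHz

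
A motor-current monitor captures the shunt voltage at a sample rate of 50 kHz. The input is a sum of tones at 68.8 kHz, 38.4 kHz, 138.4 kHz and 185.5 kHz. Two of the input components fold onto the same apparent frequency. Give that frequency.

fs/2 = 25 kHz.
68.8 kHz mod fs = 18.8 kHz.
18.8 kHz ≤ fs/2 = 25 kHz, appears at 18.8 kHz.
38.4 kHz > fs/2 = 25 kHz, folds to fs − 38.4 kHz = 11.6 kHz.
138.4 kHz mod fs = 38.4 kHz.
38.4 kHz > fs/2 = 25 kHz, folds to fs − 38.4 kHz = 11.6 kHz.
185.5 kHz mod fs = 35.5 kHz.
35.5 kHz > fs/2 = 25 kHz, folds to fs − 35.5 kHz = 14.5 kHz.
38.4 kHz and 138.4 kHz both map to 11.6 kHz.

11.6 kHz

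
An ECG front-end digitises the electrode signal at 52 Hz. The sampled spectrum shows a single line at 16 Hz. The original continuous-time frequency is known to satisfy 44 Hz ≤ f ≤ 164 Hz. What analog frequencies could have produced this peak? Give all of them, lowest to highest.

68 Hz, 88 Hz, 120 Hz, 140 Hz

Frequencies that alias to 16 Hz are k·fs ± 16 Hz for integer k ≥ 0.
k=0: 16 Hz.
k=1: 36 Hz, 68 Hz.
k=2: 88 Hz, 120 Hz.
k=3: 140 Hz, 172 Hz.
k=4: 192 Hz, 224 Hz.
Within [44 Hz, 164 Hz]: 68 Hz, 88 Hz, 120 Hz, 140 Hz.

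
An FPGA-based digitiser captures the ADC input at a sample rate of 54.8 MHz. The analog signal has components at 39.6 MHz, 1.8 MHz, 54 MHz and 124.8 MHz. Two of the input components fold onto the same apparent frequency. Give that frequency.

fs/2 = 27.4 MHz.
39.6 MHz > fs/2 = 27.4 MHz, folds to fs − 39.6 MHz = 15.2 MHz.
1.8 MHz ≤ fs/2 = 27.4 MHz, passes unchanged.
54 MHz > fs/2 = 27.4 MHz, folds to fs − 54 MHz = 0.8 MHz.
124.8 MHz mod fs = 15.2 MHz.
15.2 MHz ≤ fs/2 = 27.4 MHz, appears at 15.2 MHz.
39.6 MHz and 124.8 MHz both map to 15.2 MHz.

15.2 MHz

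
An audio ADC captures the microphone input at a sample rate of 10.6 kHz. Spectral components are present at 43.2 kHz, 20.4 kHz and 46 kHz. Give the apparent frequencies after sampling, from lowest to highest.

0.8 kHz, 3.6 kHz

fs/2 = 5.3 kHz.
43.2 kHz mod fs = 0.8 kHz.
0.8 kHz ≤ fs/2 = 5.3 kHz, appears at 0.8 kHz.
20.4 kHz mod fs = 9.8 kHz.
9.8 kHz > fs/2 = 5.3 kHz, folds to fs − 9.8 kHz = 0.8 kHz.
46 kHz mod fs = 3.6 kHz.
3.6 kHz ≤ fs/2 = 5.3 kHz, appears at 3.6 kHz.
Distinct values: {0.8 kHz, 3.6 kHz}.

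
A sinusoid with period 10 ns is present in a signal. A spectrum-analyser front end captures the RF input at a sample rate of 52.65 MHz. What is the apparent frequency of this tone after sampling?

T = 10 ns → f = 1/T = 100 MHz.
100 MHz mod fs = 47.35 MHz.
47.35 MHz > fs/2 = 26.325 MHz, folds to fs − 47.35 MHz = 5.3 MHz.

5.3 MHz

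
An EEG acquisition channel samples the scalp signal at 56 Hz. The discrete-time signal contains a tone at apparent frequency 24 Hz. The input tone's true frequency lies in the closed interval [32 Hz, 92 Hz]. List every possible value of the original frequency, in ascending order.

32 Hz, 80 Hz, 88 Hz

Frequencies that alias to 24 Hz are k·fs ± 24 Hz for integer k ≥ 0.
k=0: 24 Hz.
k=1: 32 Hz, 80 Hz.
k=2: 88 Hz, 136 Hz.
k=3: 144 Hz, 192 Hz.
Within [32 Hz, 92 Hz]: 32 Hz, 80 Hz, 88 Hz.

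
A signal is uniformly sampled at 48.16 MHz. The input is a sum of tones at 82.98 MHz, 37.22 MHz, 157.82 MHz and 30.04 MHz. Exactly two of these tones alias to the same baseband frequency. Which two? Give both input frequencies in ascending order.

fs/2 = 24.08 MHz.
82.98 MHz mod fs = 34.82 MHz.
34.82 MHz > fs/2 = 24.08 MHz, folds to fs − 34.82 MHz = 13.34 MHz.
37.22 MHz > fs/2 = 24.08 MHz, folds to fs − 37.22 MHz = 10.94 MHz.
157.82 MHz mod fs = 13.34 MHz.
13.34 MHz ≤ fs/2 = 24.08 MHz, appears at 13.34 MHz.
30.04 MHz > fs/2 = 24.08 MHz, folds to fs − 30.04 MHz = 18.12 MHz.
82.98 MHz and 157.82 MHz both map to 13.34 MHz.

82.98 MHz, 157.82 MHz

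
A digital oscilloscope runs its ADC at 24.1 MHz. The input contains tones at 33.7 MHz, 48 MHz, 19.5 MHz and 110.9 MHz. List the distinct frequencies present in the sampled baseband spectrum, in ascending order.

0.2 MHz, 4.6 MHz, 9.6 MHz

fs/2 = 12.05 MHz.
33.7 MHz mod fs = 9.6 MHz.
9.6 MHz ≤ fs/2 = 12.05 MHz, appears at 9.6 MHz.
48 MHz mod fs = 23.9 MHz.
23.9 MHz > fs/2 = 12.05 MHz, folds to fs − 23.9 MHz = 0.2 MHz.
19.5 MHz > fs/2 = 12.05 MHz, folds to fs − 19.5 MHz = 4.6 MHz.
110.9 MHz mod fs = 14.5 MHz.
14.5 MHz > fs/2 = 12.05 MHz, folds to fs − 14.5 MHz = 9.6 MHz.
Distinct values: {0.2 MHz, 4.6 MHz, 9.6 MHz}.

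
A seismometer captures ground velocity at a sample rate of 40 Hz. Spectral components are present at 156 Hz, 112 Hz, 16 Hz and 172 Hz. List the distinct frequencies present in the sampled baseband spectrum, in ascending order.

fs/2 = 20 Hz.
156 Hz mod fs = 36 Hz.
36 Hz > fs/2 = 20 Hz, folds to fs − 36 Hz = 4 Hz.
112 Hz mod fs = 32 Hz.
32 Hz > fs/2 = 20 Hz, folds to fs − 32 Hz = 8 Hz.
16 Hz ≤ fs/2 = 20 Hz, passes unchanged.
172 Hz mod fs = 12 Hz.
12 Hz ≤ fs/2 = 20 Hz, appears at 12 Hz.
Distinct values: {4 Hz, 8 Hz, 12 Hz, 16 Hz}.

4 Hz, 8 Hz, 12 Hz, 16 Hz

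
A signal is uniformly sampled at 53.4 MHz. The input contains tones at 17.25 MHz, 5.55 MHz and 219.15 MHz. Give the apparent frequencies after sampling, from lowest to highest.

5.55 MHz, 17.25 MHz

fs/2 = 26.7 MHz.
17.25 MHz ≤ fs/2 = 26.7 MHz, passes unchanged.
5.55 MHz ≤ fs/2 = 26.7 MHz, passes unchanged.
219.15 MHz mod fs = 5.55 MHz.
5.55 MHz ≤ fs/2 = 26.7 MHz, appears at 5.55 MHz.
Distinct values: {5.55 MHz, 17.25 MHz}.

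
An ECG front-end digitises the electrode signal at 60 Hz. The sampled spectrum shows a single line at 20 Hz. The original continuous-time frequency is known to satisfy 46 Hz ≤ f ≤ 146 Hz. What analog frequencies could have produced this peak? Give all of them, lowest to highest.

Frequencies that alias to 20 Hz are k·fs ± 20 Hz for integer k ≥ 0.
k=0: 20 Hz.
k=1: 40 Hz, 80 Hz.
k=2: 100 Hz, 140 Hz.
k=3: 160 Hz, 200 Hz.
Within [46 Hz, 146 Hz]: 80 Hz, 100 Hz, 140 Hz.

80 Hz, 100 Hz, 140 Hz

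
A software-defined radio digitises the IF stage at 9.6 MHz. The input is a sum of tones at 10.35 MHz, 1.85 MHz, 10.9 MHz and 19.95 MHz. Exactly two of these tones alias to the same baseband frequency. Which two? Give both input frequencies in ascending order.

fs/2 = 4.8 MHz.
10.35 MHz mod fs = 0.75 MHz.
0.75 MHz ≤ fs/2 = 4.8 MHz, appears at 0.75 MHz.
1.85 MHz ≤ fs/2 = 4.8 MHz, passes unchanged.
10.9 MHz mod fs = 1.3 MHz.
1.3 MHz ≤ fs/2 = 4.8 MHz, appears at 1.3 MHz.
19.95 MHz mod fs = 0.75 MHz.
0.75 MHz ≤ fs/2 = 4.8 MHz, appears at 0.75 MHz.
10.35 MHz and 19.95 MHz both map to 0.75 MHz.

10.35 MHz, 19.95 MHz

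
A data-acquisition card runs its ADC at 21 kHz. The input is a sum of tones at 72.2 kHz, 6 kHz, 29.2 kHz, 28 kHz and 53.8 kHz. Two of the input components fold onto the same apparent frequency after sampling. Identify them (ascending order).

53.8 kHz, 72.2 kHz

fs/2 = 10.5 kHz.
72.2 kHz mod fs = 9.2 kHz.
9.2 kHz ≤ fs/2 = 10.5 kHz, appears at 9.2 kHz.
6 kHz ≤ fs/2 = 10.5 kHz, passes unchanged.
29.2 kHz mod fs = 8.2 kHz.
8.2 kHz ≤ fs/2 = 10.5 kHz, appears at 8.2 kHz.
28 kHz mod fs = 7 kHz.
7 kHz ≤ fs/2 = 10.5 kHz, appears at 7 kHz.
53.8 kHz mod fs = 11.8 kHz.
11.8 kHz > fs/2 = 10.5 kHz, folds to fs − 11.8 kHz = 9.2 kHz.
53.8 kHz and 72.2 kHz both map to 9.2 kHz.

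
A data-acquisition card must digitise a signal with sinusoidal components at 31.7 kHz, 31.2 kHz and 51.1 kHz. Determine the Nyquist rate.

102.2 kHz

Highest-frequency component: 51.1 kHz.
Nyquist rate = 2 × 51.1 kHz = 102.2 kHz.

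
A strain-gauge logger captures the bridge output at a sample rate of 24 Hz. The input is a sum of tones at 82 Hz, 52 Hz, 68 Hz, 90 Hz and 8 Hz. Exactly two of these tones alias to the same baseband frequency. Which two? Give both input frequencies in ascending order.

fs/2 = 12 Hz.
82 Hz mod fs = 10 Hz.
10 Hz ≤ fs/2 = 12 Hz, appears at 10 Hz.
52 Hz mod fs = 4 Hz.
4 Hz ≤ fs/2 = 12 Hz, appears at 4 Hz.
68 Hz mod fs = 20 Hz.
20 Hz > fs/2 = 12 Hz, folds to fs − 20 Hz = 4 Hz.
90 Hz mod fs = 18 Hz.
18 Hz > fs/2 = 12 Hz, folds to fs − 18 Hz = 6 Hz.
8 Hz ≤ fs/2 = 12 Hz, passes unchanged.
52 Hz and 68 Hz both map to 4 Hz.

52 Hz, 68 Hz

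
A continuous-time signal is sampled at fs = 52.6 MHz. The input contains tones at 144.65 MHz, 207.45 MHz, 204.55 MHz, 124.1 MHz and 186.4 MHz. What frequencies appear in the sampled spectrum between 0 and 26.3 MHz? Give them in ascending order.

fs/2 = 26.3 MHz.
144.65 MHz mod fs = 39.45 MHz.
39.45 MHz > fs/2 = 26.3 MHz, folds to fs − 39.45 MHz = 13.15 MHz.
207.45 MHz mod fs = 49.65 MHz.
49.65 MHz > fs/2 = 26.3 MHz, folds to fs − 49.65 MHz = 2.95 MHz.
204.55 MHz mod fs = 46.75 MHz.
46.75 MHz > fs/2 = 26.3 MHz, folds to fs − 46.75 MHz = 5.85 MHz.
124.1 MHz mod fs = 18.9 MHz.
18.9 MHz ≤ fs/2 = 26.3 MHz, appears at 18.9 MHz.
186.4 MHz mod fs = 28.6 MHz.
28.6 MHz > fs/2 = 26.3 MHz, folds to fs − 28.6 MHz = 24 MHz.
Distinct values: {2.95 MHz, 5.85 MHz, 13.15 MHz, 18.9 MHz, 24 MHz}.

2.95 MHz, 5.85 MHz, 13.15 MHz, 18.9 MHz, 24 MHz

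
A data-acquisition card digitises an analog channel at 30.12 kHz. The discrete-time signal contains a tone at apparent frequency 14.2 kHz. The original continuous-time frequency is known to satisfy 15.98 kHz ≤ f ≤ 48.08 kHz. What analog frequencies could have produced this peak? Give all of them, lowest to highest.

44.32 kHz, 46.04 kHz

Frequencies that alias to 14.2 kHz are k·fs ± 14.2 kHz for integer k ≥ 0.
k=0: 14.2 kHz.
k=1: 15.92 kHz, 44.32 kHz.
k=2: 46.04 kHz, 74.44 kHz.
k=3: 76.16 kHz, 104.56 kHz.
Within [15.98 kHz, 48.08 kHz]: 44.32 kHz, 46.04 kHz.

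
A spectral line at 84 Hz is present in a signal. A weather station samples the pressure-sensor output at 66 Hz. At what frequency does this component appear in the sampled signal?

84 Hz mod fs = 18 Hz.
18 Hz ≤ fs/2 = 33 Hz, appears at 18 Hz.

18 Hz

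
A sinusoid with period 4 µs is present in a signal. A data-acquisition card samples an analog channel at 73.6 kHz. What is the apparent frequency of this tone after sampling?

29.2 kHz

T = 4 µs → f = 1/T = 250 kHz.
250 kHz mod fs = 29.2 kHz.
29.2 kHz ≤ fs/2 = 36.8 kHz, appears at 29.2 kHz.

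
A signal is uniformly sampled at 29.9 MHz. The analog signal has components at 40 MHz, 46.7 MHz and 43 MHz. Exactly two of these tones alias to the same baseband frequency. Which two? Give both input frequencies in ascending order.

fs/2 = 14.95 MHz.
40 MHz mod fs = 10.1 MHz.
10.1 MHz ≤ fs/2 = 14.95 MHz, appears at 10.1 MHz.
46.7 MHz mod fs = 16.8 MHz.
16.8 MHz > fs/2 = 14.95 MHz, folds to fs − 16.8 MHz = 13.1 MHz.
43 MHz mod fs = 13.1 MHz.
13.1 MHz ≤ fs/2 = 14.95 MHz, appears at 13.1 MHz.
43 MHz and 46.7 MHz both map to 13.1 MHz.

43 MHz, 46.7 MHz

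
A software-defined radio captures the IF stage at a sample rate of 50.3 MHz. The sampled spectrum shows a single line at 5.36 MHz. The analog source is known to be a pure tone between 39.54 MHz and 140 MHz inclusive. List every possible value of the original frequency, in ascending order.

Frequencies that alias to 5.36 MHz are k·fs ± 5.36 MHz for integer k ≥ 0.
k=0: 5.36 MHz.
k=1: 44.94 MHz, 55.66 MHz.
k=2: 95.24 MHz, 105.96 MHz.
k=3: 145.54 MHz, 156.26 MHz.
Within [39.54 MHz, 140 MHz]: 44.94 MHz, 55.66 MHz, 95.24 MHz, 105.96 MHz.

44.94 MHz, 55.66 MHz, 95.24 MHz, 105.96 MHz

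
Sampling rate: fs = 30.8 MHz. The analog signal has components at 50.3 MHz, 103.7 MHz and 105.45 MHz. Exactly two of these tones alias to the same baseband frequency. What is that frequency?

fs/2 = 15.4 MHz.
50.3 MHz mod fs = 19.5 MHz.
19.5 MHz > fs/2 = 15.4 MHz, folds to fs − 19.5 MHz = 11.3 MHz.
103.7 MHz mod fs = 11.3 MHz.
11.3 MHz ≤ fs/2 = 15.4 MHz, appears at 11.3 MHz.
105.45 MHz mod fs = 13.05 MHz.
13.05 MHz ≤ fs/2 = 15.4 MHz, appears at 13.05 MHz.
50.3 MHz and 103.7 MHz both map to 11.3 MHz.

11.3 MHz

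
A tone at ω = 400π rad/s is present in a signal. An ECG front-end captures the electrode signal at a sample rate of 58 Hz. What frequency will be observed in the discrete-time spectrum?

ω = 400π rad/s → f = ω/(2π) = 200 Hz.
200 Hz mod fs = 26 Hz.
26 Hz ≤ fs/2 = 29 Hz, appears at 26 Hz.

26 Hz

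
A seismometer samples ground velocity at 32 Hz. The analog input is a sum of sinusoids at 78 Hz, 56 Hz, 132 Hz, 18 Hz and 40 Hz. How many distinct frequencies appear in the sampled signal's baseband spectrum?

3

fs/2 = 16 Hz.
78 Hz mod fs = 14 Hz.
14 Hz ≤ fs/2 = 16 Hz, appears at 14 Hz.
56 Hz mod fs = 24 Hz.
24 Hz > fs/2 = 16 Hz, folds to fs − 24 Hz = 8 Hz.
132 Hz mod fs = 4 Hz.
4 Hz ≤ fs/2 = 16 Hz, appears at 4 Hz.
18 Hz > fs/2 = 16 Hz, folds to fs − 18 Hz = 14 Hz.
40 Hz mod fs = 8 Hz.
8 Hz ≤ fs/2 = 16 Hz, appears at 8 Hz.
Distinct values: {4 Hz, 8 Hz, 14 Hz} → 3.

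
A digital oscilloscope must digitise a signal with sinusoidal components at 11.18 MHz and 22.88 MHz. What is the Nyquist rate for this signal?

45.76 MHz

Highest-frequency component: 22.88 MHz.
Nyquist rate = 2 × 22.88 MHz = 45.76 MHz.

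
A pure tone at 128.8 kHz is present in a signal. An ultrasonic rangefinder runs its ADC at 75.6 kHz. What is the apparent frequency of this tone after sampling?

128.8 kHz mod fs = 53.2 kHz.
53.2 kHz > fs/2 = 37.8 kHz, folds to fs − 53.2 kHz = 22.4 kHz.

22.4 kHz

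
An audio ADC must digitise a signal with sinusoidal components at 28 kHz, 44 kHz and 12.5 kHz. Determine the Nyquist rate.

Highest-frequency component: 44 kHz.
Nyquist rate = 2 × 44 kHz = 88 kHz.

88 kHz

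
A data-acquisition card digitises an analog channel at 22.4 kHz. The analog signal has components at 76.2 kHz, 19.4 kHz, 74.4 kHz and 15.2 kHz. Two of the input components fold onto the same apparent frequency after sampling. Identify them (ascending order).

15.2 kHz, 74.4 kHz

fs/2 = 11.2 kHz.
76.2 kHz mod fs = 9 kHz.
9 kHz ≤ fs/2 = 11.2 kHz, appears at 9 kHz.
19.4 kHz > fs/2 = 11.2 kHz, folds to fs − 19.4 kHz = 3 kHz.
74.4 kHz mod fs = 7.2 kHz.
7.2 kHz ≤ fs/2 = 11.2 kHz, appears at 7.2 kHz.
15.2 kHz > fs/2 = 11.2 kHz, folds to fs − 15.2 kHz = 7.2 kHz.
15.2 kHz and 74.4 kHz both map to 7.2 kHz.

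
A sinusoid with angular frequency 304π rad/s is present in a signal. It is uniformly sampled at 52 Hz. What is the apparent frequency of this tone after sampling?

4 Hz

ω = 304π rad/s → f = ω/(2π) = 152 Hz.
152 Hz mod fs = 48 Hz.
48 Hz > fs/2 = 26 Hz, folds to fs − 48 Hz = 4 Hz.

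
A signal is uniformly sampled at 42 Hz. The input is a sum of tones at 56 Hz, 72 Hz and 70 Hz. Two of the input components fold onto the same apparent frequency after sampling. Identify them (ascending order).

fs/2 = 21 Hz.
56 Hz mod fs = 14 Hz.
14 Hz ≤ fs/2 = 21 Hz, appears at 14 Hz.
72 Hz mod fs = 30 Hz.
30 Hz > fs/2 = 21 Hz, folds to fs − 30 Hz = 12 Hz.
70 Hz mod fs = 28 Hz.
28 Hz > fs/2 = 21 Hz, folds to fs − 28 Hz = 14 Hz.
56 Hz and 70 Hz both map to 14 Hz.

56 Hz, 70 Hz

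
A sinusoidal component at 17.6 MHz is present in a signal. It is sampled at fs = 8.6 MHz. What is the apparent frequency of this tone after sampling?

17.6 MHz mod fs = 0.4 MHz.
0.4 MHz ≤ fs/2 = 4.3 MHz, appears at 0.4 MHz.

0.4 MHz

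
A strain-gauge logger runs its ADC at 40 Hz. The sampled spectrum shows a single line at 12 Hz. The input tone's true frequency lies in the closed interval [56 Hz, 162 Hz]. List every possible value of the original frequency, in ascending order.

Frequencies that alias to 12 Hz are k·fs ± 12 Hz for integer k ≥ 0.
k=0: 12 Hz.
k=1: 28 Hz, 52 Hz.
k=2: 68 Hz, 92 Hz.
k=3: 108 Hz, 132 Hz.
k=4: 148 Hz, 172 Hz.
k=5: 188 Hz, 212 Hz.
Within [56 Hz, 162 Hz]: 68 Hz, 92 Hz, 108 Hz, 132 Hz, 148 Hz.

68 Hz, 92 Hz, 108 Hz, 132 Hz, 148 Hz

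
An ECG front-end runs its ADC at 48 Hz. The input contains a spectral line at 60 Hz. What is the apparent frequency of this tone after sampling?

60 Hz mod fs = 12 Hz.
12 Hz ≤ fs/2 = 24 Hz, appears at 12 Hz.

12 Hz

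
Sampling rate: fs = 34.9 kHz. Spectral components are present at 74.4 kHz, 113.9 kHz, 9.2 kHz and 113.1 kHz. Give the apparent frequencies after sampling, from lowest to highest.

4.6 kHz, 8.4 kHz, 9.2 kHz

fs/2 = 17.45 kHz.
74.4 kHz mod fs = 4.6 kHz.
4.6 kHz ≤ fs/2 = 17.45 kHz, appears at 4.6 kHz.
113.9 kHz mod fs = 9.2 kHz.
9.2 kHz ≤ fs/2 = 17.45 kHz, appears at 9.2 kHz.
9.2 kHz ≤ fs/2 = 17.45 kHz, passes unchanged.
113.1 kHz mod fs = 8.4 kHz.
8.4 kHz ≤ fs/2 = 17.45 kHz, appears at 8.4 kHz.
Distinct values: {4.6 kHz, 8.4 kHz, 9.2 kHz}.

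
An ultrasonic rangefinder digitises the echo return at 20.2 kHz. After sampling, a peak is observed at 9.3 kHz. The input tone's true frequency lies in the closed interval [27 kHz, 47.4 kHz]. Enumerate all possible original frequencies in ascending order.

29.5 kHz, 31.1 kHz

Frequencies that alias to 9.3 kHz are k·fs ± 9.3 kHz for integer k ≥ 0.
k=0: 9.3 kHz.
k=1: 10.9 kHz, 29.5 kHz.
k=2: 31.1 kHz, 49.7 kHz.
k=3: 51.3 kHz, 69.9 kHz.
Within [27 kHz, 47.4 kHz]: 29.5 kHz, 31.1 kHz.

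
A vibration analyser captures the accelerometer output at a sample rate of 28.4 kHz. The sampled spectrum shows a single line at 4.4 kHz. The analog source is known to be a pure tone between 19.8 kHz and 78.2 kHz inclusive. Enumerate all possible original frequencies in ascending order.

Frequencies that alias to 4.4 kHz are k·fs ± 4.4 kHz for integer k ≥ 0.
k=0: 4.4 kHz.
k=1: 24 kHz, 32.8 kHz.
k=2: 52.4 kHz, 61.2 kHz.
k=3: 80.8 kHz, 89.6 kHz.
Within [19.8 kHz, 78.2 kHz]: 24 kHz, 32.8 kHz, 52.4 kHz, 61.2 kHz.

24 kHz, 32.8 kHz, 52.4 kHz, 61.2 kHz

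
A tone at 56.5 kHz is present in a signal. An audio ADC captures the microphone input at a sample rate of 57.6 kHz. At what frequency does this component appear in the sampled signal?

56.5 kHz > fs/2 = 28.8 kHz, folds to fs − 56.5 kHz = 1.1 kHz.

1.1 kHz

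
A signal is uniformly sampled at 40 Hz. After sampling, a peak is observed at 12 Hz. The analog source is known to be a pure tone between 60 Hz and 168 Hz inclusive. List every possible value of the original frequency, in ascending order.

Frequencies that alias to 12 Hz are k·fs ± 12 Hz for integer k ≥ 0.
k=0: 12 Hz.
k=1: 28 Hz, 52 Hz.
k=2: 68 Hz, 92 Hz.
k=3: 108 Hz, 132 Hz.
k=4: 148 Hz, 172 Hz.
k=5: 188 Hz, 212 Hz.
Within [60 Hz, 168 Hz]: 68 Hz, 92 Hz, 108 Hz, 132 Hz, 148 Hz.

68 Hz, 92 Hz, 108 Hz, 132 Hz, 148 Hz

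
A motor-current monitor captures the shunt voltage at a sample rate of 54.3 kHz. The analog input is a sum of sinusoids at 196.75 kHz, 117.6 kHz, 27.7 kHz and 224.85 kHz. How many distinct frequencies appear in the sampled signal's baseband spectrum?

4

fs/2 = 27.15 kHz.
196.75 kHz mod fs = 33.85 kHz.
33.85 kHz > fs/2 = 27.15 kHz, folds to fs − 33.85 kHz = 20.45 kHz.
117.6 kHz mod fs = 9 kHz.
9 kHz ≤ fs/2 = 27.15 kHz, appears at 9 kHz.
27.7 kHz > fs/2 = 27.15 kHz, folds to fs − 27.7 kHz = 26.6 kHz.
224.85 kHz mod fs = 7.65 kHz.
7.65 kHz ≤ fs/2 = 27.15 kHz, appears at 7.65 kHz.
Distinct values: {7.65 kHz, 9 kHz, 20.45 kHz, 26.6 kHz} → 4.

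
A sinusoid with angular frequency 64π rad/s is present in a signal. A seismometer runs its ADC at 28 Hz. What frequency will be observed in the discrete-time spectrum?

ω = 64π rad/s → f = ω/(2π) = 32 Hz.
32 Hz mod fs = 4 Hz.
4 Hz ≤ fs/2 = 14 Hz, appears at 4 Hz.

4 Hz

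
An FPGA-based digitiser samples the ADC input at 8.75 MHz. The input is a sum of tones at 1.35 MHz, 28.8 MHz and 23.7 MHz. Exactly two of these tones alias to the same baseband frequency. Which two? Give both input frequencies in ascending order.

23.7 MHz, 28.8 MHz

fs/2 = 4.375 MHz.
1.35 MHz ≤ fs/2 = 4.375 MHz, passes unchanged.
28.8 MHz mod fs = 2.55 MHz.
2.55 MHz ≤ fs/2 = 4.375 MHz, appears at 2.55 MHz.
23.7 MHz mod fs = 6.2 MHz.
6.2 MHz > fs/2 = 4.375 MHz, folds to fs − 6.2 MHz = 2.55 MHz.
23.7 MHz and 28.8 MHz both map to 2.55 MHz.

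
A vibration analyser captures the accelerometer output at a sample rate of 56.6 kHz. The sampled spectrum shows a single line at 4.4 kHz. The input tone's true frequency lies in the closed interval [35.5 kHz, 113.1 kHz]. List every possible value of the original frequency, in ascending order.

52.2 kHz, 61 kHz, 108.8 kHz

Frequencies that alias to 4.4 kHz are k·fs ± 4.4 kHz for integer k ≥ 0.
k=0: 4.4 kHz.
k=1: 52.2 kHz, 61 kHz.
k=2: 108.8 kHz, 117.6 kHz.
k=3: 165.4 kHz, 174.2 kHz.
Within [35.5 kHz, 113.1 kHz]: 52.2 kHz, 61 kHz, 108.8 kHz.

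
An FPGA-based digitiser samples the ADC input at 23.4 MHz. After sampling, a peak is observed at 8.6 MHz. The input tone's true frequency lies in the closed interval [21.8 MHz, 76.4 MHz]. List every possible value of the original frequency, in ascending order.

32 MHz, 38.2 MHz, 55.4 MHz, 61.6 MHz

Frequencies that alias to 8.6 MHz are k·fs ± 8.6 MHz for integer k ≥ 0.
k=0: 8.6 MHz.
k=1: 14.8 MHz, 32 MHz.
k=2: 38.2 MHz, 55.4 MHz.
k=3: 61.6 MHz, 78.8 MHz.
k=4: 85 MHz, 102.2 MHz.
Within [21.8 MHz, 76.4 MHz]: 32 MHz, 38.2 MHz, 55.4 MHz, 61.6 MHz.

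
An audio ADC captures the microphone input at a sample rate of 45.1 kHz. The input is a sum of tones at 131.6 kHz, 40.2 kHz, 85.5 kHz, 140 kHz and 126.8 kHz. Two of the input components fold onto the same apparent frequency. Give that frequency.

4.7 kHz

fs/2 = 22.55 kHz.
131.6 kHz mod fs = 41.4 kHz.
41.4 kHz > fs/2 = 22.55 kHz, folds to fs − 41.4 kHz = 3.7 kHz.
40.2 kHz > fs/2 = 22.55 kHz, folds to fs − 40.2 kHz = 4.9 kHz.
85.5 kHz mod fs = 40.4 kHz.
40.4 kHz > fs/2 = 22.55 kHz, folds to fs − 40.4 kHz = 4.7 kHz.
140 kHz mod fs = 4.7 kHz.
4.7 kHz ≤ fs/2 = 22.55 kHz, appears at 4.7 kHz.
126.8 kHz mod fs = 36.6 kHz.
36.6 kHz > fs/2 = 22.55 kHz, folds to fs − 36.6 kHz = 8.5 kHz.
85.5 kHz and 140 kHz both map to 4.7 kHz.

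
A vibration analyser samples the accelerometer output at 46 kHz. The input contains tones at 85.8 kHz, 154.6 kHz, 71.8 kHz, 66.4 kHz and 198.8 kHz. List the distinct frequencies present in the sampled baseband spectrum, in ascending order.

6.2 kHz, 14.8 kHz, 16.6 kHz, 20.2 kHz, 20.4 kHz

fs/2 = 23 kHz.
85.8 kHz mod fs = 39.8 kHz.
39.8 kHz > fs/2 = 23 kHz, folds to fs − 39.8 kHz = 6.2 kHz.
154.6 kHz mod fs = 16.6 kHz.
16.6 kHz ≤ fs/2 = 23 kHz, appears at 16.6 kHz.
71.8 kHz mod fs = 25.8 kHz.
25.8 kHz > fs/2 = 23 kHz, folds to fs − 25.8 kHz = 20.2 kHz.
66.4 kHz mod fs = 20.4 kHz.
20.4 kHz ≤ fs/2 = 23 kHz, appears at 20.4 kHz.
198.8 kHz mod fs = 14.8 kHz.
14.8 kHz ≤ fs/2 = 23 kHz, appears at 14.8 kHz.
Distinct values: {6.2 kHz, 14.8 kHz, 16.6 kHz, 20.2 kHz, 20.4 kHz}.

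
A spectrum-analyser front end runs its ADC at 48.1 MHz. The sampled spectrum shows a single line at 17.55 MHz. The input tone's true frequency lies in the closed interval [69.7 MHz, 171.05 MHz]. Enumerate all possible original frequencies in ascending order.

78.65 MHz, 113.75 MHz, 126.75 MHz, 161.85 MHz

Frequencies that alias to 17.55 MHz are k·fs ± 17.55 MHz for integer k ≥ 0.
k=0: 17.55 MHz.
k=1: 30.55 MHz, 65.65 MHz.
k=2: 78.65 MHz, 113.75 MHz.
k=3: 126.75 MHz, 161.85 MHz.
k=4: 174.85 MHz, 209.95 MHz.
Within [69.7 MHz, 171.05 MHz]: 78.65 MHz, 113.75 MHz, 126.75 MHz, 161.85 MHz.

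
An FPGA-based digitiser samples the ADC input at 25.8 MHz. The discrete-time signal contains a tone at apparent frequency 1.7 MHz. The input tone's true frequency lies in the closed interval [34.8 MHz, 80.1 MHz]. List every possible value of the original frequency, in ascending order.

Frequencies that alias to 1.7 MHz are k·fs ± 1.7 MHz for integer k ≥ 0.
k=0: 1.7 MHz.
k=1: 24.1 MHz, 27.5 MHz.
k=2: 49.9 MHz, 53.3 MHz.
k=3: 75.7 MHz, 79.1 MHz.
k=4: 101.5 MHz, 104.9 MHz.
Within [34.8 MHz, 80.1 MHz]: 49.9 MHz, 53.3 MHz, 75.7 MHz, 79.1 MHz.

49.9 MHz, 53.3 MHz, 75.7 MHz, 79.1 MHz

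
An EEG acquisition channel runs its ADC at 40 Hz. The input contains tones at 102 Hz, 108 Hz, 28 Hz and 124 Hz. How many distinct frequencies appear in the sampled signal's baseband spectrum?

3

fs/2 = 20 Hz.
102 Hz mod fs = 22 Hz.
22 Hz > fs/2 = 20 Hz, folds to fs − 22 Hz = 18 Hz.
108 Hz mod fs = 28 Hz.
28 Hz > fs/2 = 20 Hz, folds to fs − 28 Hz = 12 Hz.
28 Hz > fs/2 = 20 Hz, folds to fs − 28 Hz = 12 Hz.
124 Hz mod fs = 4 Hz.
4 Hz ≤ fs/2 = 20 Hz, appears at 4 Hz.
Distinct values: {4 Hz, 12 Hz, 18 Hz} → 3.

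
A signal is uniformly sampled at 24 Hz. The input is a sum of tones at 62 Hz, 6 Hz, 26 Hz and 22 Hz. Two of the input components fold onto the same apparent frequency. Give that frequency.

2 Hz

fs/2 = 12 Hz.
62 Hz mod fs = 14 Hz.
14 Hz > fs/2 = 12 Hz, folds to fs − 14 Hz = 10 Hz.
6 Hz ≤ fs/2 = 12 Hz, passes unchanged.
26 Hz mod fs = 2 Hz.
2 Hz ≤ fs/2 = 12 Hz, appears at 2 Hz.
22 Hz > fs/2 = 12 Hz, folds to fs − 22 Hz = 2 Hz.
22 Hz and 26 Hz both map to 2 Hz.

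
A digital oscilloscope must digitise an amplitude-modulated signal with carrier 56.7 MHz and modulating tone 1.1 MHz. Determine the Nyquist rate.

115.6 MHz

AM sidebands sit at fc ± fm = 55.6 MHz and 57.8 MHz.
Highest-frequency component: 57.8 MHz.
Nyquist rate = 2 × 57.8 MHz = 115.6 MHz.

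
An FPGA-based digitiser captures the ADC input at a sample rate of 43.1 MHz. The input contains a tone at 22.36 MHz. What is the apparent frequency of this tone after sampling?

22.36 MHz > fs/2 = 21.55 MHz, folds to fs − 22.36 MHz = 20.74 MHz.

20.74 MHz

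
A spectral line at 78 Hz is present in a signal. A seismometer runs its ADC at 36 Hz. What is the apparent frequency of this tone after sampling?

6 Hz

78 Hz mod fs = 6 Hz.
6 Hz ≤ fs/2 = 18 Hz, appears at 6 Hz.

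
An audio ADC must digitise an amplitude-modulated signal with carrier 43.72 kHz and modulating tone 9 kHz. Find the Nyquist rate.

105.44 kHz

AM sidebands sit at fc ± fm = 34.72 kHz and 52.72 kHz.
Highest-frequency component: 52.72 kHz.
Nyquist rate = 2 × 52.72 kHz = 105.44 kHz.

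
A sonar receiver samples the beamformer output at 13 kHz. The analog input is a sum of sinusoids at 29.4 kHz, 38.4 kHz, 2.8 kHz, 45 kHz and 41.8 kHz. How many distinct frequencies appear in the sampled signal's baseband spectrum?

4

fs/2 = 6.5 kHz.
29.4 kHz mod fs = 3.4 kHz.
3.4 kHz ≤ fs/2 = 6.5 kHz, appears at 3.4 kHz.
38.4 kHz mod fs = 12.4 kHz.
12.4 kHz > fs/2 = 6.5 kHz, folds to fs − 12.4 kHz = 0.6 kHz.
2.8 kHz ≤ fs/2 = 6.5 kHz, passes unchanged.
45 kHz mod fs = 6 kHz.
6 kHz ≤ fs/2 = 6.5 kHz, appears at 6 kHz.
41.8 kHz mod fs = 2.8 kHz.
2.8 kHz ≤ fs/2 = 6.5 kHz, appears at 2.8 kHz.
Distinct values: {0.6 kHz, 2.8 kHz, 3.4 kHz, 6 kHz} → 4.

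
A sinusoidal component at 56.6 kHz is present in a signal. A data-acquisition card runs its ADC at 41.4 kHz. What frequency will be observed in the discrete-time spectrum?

56.6 kHz mod fs = 15.2 kHz.
15.2 kHz ≤ fs/2 = 20.7 kHz, appears at 15.2 kHz.

15.2 kHz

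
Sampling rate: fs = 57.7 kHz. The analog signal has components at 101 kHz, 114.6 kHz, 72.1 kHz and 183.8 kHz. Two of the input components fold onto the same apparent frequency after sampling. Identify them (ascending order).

72.1 kHz, 101 kHz

fs/2 = 28.85 kHz.
101 kHz mod fs = 43.3 kHz.
43.3 kHz > fs/2 = 28.85 kHz, folds to fs − 43.3 kHz = 14.4 kHz.
114.6 kHz mod fs = 56.9 kHz.
56.9 kHz > fs/2 = 28.85 kHz, folds to fs − 56.9 kHz = 0.8 kHz.
72.1 kHz mod fs = 14.4 kHz.
14.4 kHz ≤ fs/2 = 28.85 kHz, appears at 14.4 kHz.
183.8 kHz mod fs = 10.7 kHz.
10.7 kHz ≤ fs/2 = 28.85 kHz, appears at 10.7 kHz.
72.1 kHz and 101 kHz both map to 14.4 kHz.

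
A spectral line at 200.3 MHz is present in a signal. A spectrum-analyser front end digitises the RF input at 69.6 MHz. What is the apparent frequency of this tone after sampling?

200.3 MHz mod fs = 61.1 MHz.
61.1 MHz > fs/2 = 34.8 MHz, folds to fs − 61.1 MHz = 8.5 MHz.

8.5 MHz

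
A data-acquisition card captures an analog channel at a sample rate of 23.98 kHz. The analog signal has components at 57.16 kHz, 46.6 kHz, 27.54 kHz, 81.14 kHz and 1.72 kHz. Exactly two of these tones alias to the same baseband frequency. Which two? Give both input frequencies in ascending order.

fs/2 = 11.99 kHz.
57.16 kHz mod fs = 9.2 kHz.
9.2 kHz ≤ fs/2 = 11.99 kHz, appears at 9.2 kHz.
46.6 kHz mod fs = 22.62 kHz.
22.62 kHz > fs/2 = 11.99 kHz, folds to fs − 22.62 kHz = 1.36 kHz.
27.54 kHz mod fs = 3.56 kHz.
3.56 kHz ≤ fs/2 = 11.99 kHz, appears at 3.56 kHz.
81.14 kHz mod fs = 9.2 kHz.
9.2 kHz ≤ fs/2 = 11.99 kHz, appears at 9.2 kHz.
1.72 kHz ≤ fs/2 = 11.99 kHz, passes unchanged.
57.16 kHz and 81.14 kHz both map to 9.2 kHz.

57.16 kHz, 81.14 kHz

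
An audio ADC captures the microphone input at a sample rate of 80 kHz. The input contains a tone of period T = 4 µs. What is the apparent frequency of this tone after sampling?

T = 4 µs → f = 1/T = 250 kHz.
250 kHz mod fs = 10 kHz.
10 kHz ≤ fs/2 = 40 kHz, appears at 10 kHz.

10 kHz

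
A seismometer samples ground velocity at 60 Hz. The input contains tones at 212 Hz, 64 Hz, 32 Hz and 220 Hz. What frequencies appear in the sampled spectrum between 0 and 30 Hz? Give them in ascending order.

4 Hz, 20 Hz, 28 Hz

fs/2 = 30 Hz.
212 Hz mod fs = 32 Hz.
32 Hz > fs/2 = 30 Hz, folds to fs − 32 Hz = 28 Hz.
64 Hz mod fs = 4 Hz.
4 Hz ≤ fs/2 = 30 Hz, appears at 4 Hz.
32 Hz > fs/2 = 30 Hz, folds to fs − 32 Hz = 28 Hz.
220 Hz mod fs = 40 Hz.
40 Hz > fs/2 = 30 Hz, folds to fs − 40 Hz = 20 Hz.
Distinct values: {4 Hz, 20 Hz, 28 Hz}.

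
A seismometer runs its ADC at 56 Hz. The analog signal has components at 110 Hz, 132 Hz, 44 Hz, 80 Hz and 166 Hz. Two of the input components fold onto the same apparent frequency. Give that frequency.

2 Hz

fs/2 = 28 Hz.
110 Hz mod fs = 54 Hz.
54 Hz > fs/2 = 28 Hz, folds to fs − 54 Hz = 2 Hz.
132 Hz mod fs = 20 Hz.
20 Hz ≤ fs/2 = 28 Hz, appears at 20 Hz.
44 Hz > fs/2 = 28 Hz, folds to fs − 44 Hz = 12 Hz.
80 Hz mod fs = 24 Hz.
24 Hz ≤ fs/2 = 28 Hz, appears at 24 Hz.
166 Hz mod fs = 54 Hz.
54 Hz > fs/2 = 28 Hz, folds to fs − 54 Hz = 2 Hz.
110 Hz and 166 Hz both map to 2 Hz.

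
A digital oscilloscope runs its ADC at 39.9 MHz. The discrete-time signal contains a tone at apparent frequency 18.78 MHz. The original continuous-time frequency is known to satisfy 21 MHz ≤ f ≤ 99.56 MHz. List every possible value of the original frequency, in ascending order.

21.12 MHz, 58.68 MHz, 61.02 MHz, 98.58 MHz

Frequencies that alias to 18.78 MHz are k·fs ± 18.78 MHz for integer k ≥ 0.
k=0: 18.78 MHz.
k=1: 21.12 MHz, 58.68 MHz.
k=2: 61.02 MHz, 98.58 MHz.
k=3: 100.92 MHz, 138.48 MHz.
Within [21 MHz, 99.56 MHz]: 21.12 MHz, 58.68 MHz, 61.02 MHz, 98.58 MHz.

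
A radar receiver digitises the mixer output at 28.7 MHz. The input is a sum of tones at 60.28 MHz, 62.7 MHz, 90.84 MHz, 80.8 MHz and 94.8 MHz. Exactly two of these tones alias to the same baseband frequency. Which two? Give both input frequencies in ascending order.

fs/2 = 14.35 MHz.
60.28 MHz mod fs = 2.88 MHz.
2.88 MHz ≤ fs/2 = 14.35 MHz, appears at 2.88 MHz.
62.7 MHz mod fs = 5.3 MHz.
5.3 MHz ≤ fs/2 = 14.35 MHz, appears at 5.3 MHz.
90.84 MHz mod fs = 4.74 MHz.
4.74 MHz ≤ fs/2 = 14.35 MHz, appears at 4.74 MHz.
80.8 MHz mod fs = 23.4 MHz.
23.4 MHz > fs/2 = 14.35 MHz, folds to fs − 23.4 MHz = 5.3 MHz.
94.8 MHz mod fs = 8.7 MHz.
8.7 MHz ≤ fs/2 = 14.35 MHz, appears at 8.7 MHz.
62.7 MHz and 80.8 MHz both map to 5.3 MHz.

62.7 MHz, 80.8 MHz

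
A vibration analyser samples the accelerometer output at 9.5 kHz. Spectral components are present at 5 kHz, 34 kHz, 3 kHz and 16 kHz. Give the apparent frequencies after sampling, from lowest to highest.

3 kHz, 4 kHz, 4.5 kHz

fs/2 = 4.75 kHz.
5 kHz > fs/2 = 4.75 kHz, folds to fs − 5 kHz = 4.5 kHz.
34 kHz mod fs = 5.5 kHz.
5.5 kHz > fs/2 = 4.75 kHz, folds to fs − 5.5 kHz = 4 kHz.
3 kHz ≤ fs/2 = 4.75 kHz, passes unchanged.
16 kHz mod fs = 6.5 kHz.
6.5 kHz > fs/2 = 4.75 kHz, folds to fs − 6.5 kHz = 3 kHz.
Distinct values: {3 kHz, 4 kHz, 4.5 kHz}.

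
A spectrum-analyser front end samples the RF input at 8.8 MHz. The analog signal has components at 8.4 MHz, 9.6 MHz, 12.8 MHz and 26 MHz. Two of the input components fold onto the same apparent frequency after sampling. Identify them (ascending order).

fs/2 = 4.4 MHz.
8.4 MHz > fs/2 = 4.4 MHz, folds to fs − 8.4 MHz = 0.4 MHz.
9.6 MHz mod fs = 0.8 MHz.
0.8 MHz ≤ fs/2 = 4.4 MHz, appears at 0.8 MHz.
12.8 MHz mod fs = 4 MHz.
4 MHz ≤ fs/2 = 4.4 MHz, appears at 4 MHz.
26 MHz mod fs = 8.4 MHz.
8.4 MHz > fs/2 = 4.4 MHz, folds to fs − 8.4 MHz = 0.4 MHz.
8.4 MHz and 26 MHz both map to 0.4 MHz.

8.4 MHz, 26 MHz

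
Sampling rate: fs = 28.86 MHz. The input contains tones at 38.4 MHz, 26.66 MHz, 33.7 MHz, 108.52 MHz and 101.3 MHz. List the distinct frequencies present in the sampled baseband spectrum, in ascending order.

fs/2 = 14.43 MHz.
38.4 MHz mod fs = 9.54 MHz.
9.54 MHz ≤ fs/2 = 14.43 MHz, appears at 9.54 MHz.
26.66 MHz > fs/2 = 14.43 MHz, folds to fs − 26.66 MHz = 2.2 MHz.
33.7 MHz mod fs = 4.84 MHz.
4.84 MHz ≤ fs/2 = 14.43 MHz, appears at 4.84 MHz.
108.52 MHz mod fs = 21.94 MHz.
21.94 MHz > fs/2 = 14.43 MHz, folds to fs − 21.94 MHz = 6.92 MHz.
101.3 MHz mod fs = 14.72 MHz.
14.72 MHz > fs/2 = 14.43 MHz, folds to fs − 14.72 MHz = 14.14 MHz.
Distinct values: {2.2 MHz, 4.84 MHz, 6.92 MHz, 9.54 MHz, 14.14 MHz}.

2.2 MHz, 4.84 MHz, 6.92 MHz, 9.54 MHz, 14.14 MHz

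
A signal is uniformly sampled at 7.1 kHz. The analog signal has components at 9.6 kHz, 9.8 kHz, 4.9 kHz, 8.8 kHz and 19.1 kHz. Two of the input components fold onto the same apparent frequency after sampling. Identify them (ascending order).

4.9 kHz, 19.1 kHz

fs/2 = 3.55 kHz.
9.6 kHz mod fs = 2.5 kHz.
2.5 kHz ≤ fs/2 = 3.55 kHz, appears at 2.5 kHz.
9.8 kHz mod fs = 2.7 kHz.
2.7 kHz ≤ fs/2 = 3.55 kHz, appears at 2.7 kHz.
4.9 kHz > fs/2 = 3.55 kHz, folds to fs − 4.9 kHz = 2.2 kHz.
8.8 kHz mod fs = 1.7 kHz.
1.7 kHz ≤ fs/2 = 3.55 kHz, appears at 1.7 kHz.
19.1 kHz mod fs = 4.9 kHz.
4.9 kHz > fs/2 = 3.55 kHz, folds to fs − 4.9 kHz = 2.2 kHz.
4.9 kHz and 19.1 kHz both map to 2.2 kHz.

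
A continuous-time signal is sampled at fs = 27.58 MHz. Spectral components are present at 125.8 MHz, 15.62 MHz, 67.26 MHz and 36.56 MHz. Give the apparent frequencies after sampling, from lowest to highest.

fs/2 = 13.79 MHz.
125.8 MHz mod fs = 15.48 MHz.
15.48 MHz > fs/2 = 13.79 MHz, folds to fs − 15.48 MHz = 12.1 MHz.
15.62 MHz > fs/2 = 13.79 MHz, folds to fs − 15.62 MHz = 11.96 MHz.
67.26 MHz mod fs = 12.1 MHz.
12.1 MHz ≤ fs/2 = 13.79 MHz, appears at 12.1 MHz.
36.56 MHz mod fs = 8.98 MHz.
8.98 MHz ≤ fs/2 = 13.79 MHz, appears at 8.98 MHz.
Distinct values: {8.98 MHz, 11.96 MHz, 12.1 MHz}.

8.98 MHz, 11.96 MHz, 12.1 MHz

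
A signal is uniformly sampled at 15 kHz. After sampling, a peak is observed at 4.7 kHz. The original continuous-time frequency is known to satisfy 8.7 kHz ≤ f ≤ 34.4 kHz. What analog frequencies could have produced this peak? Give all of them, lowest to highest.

Frequencies that alias to 4.7 kHz are k·fs ± 4.7 kHz for integer k ≥ 0.
k=0: 4.7 kHz.
k=1: 10.3 kHz, 19.7 kHz.
k=2: 25.3 kHz, 34.7 kHz.
k=3: 40.3 kHz, 49.7 kHz.
Within [8.7 kHz, 34.4 kHz]: 10.3 kHz, 19.7 kHz, 25.3 kHz.

10.3 kHz, 19.7 kHz, 25.3 kHz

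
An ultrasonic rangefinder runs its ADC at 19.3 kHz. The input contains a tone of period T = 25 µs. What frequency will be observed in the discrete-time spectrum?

T = 25 µs → f = 1/T = 40 kHz.
40 kHz mod fs = 1.4 kHz.
1.4 kHz ≤ fs/2 = 9.65 kHz, appears at 1.4 kHz.

1.4 kHz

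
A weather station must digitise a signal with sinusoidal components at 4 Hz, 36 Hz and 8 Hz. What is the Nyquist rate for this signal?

72 Hz

Highest-frequency component: 36 Hz.
Nyquist rate = 2 × 36 Hz = 72 Hz.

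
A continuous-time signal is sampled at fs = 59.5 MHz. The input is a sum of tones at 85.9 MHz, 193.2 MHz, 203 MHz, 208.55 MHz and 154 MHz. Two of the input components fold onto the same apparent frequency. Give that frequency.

fs/2 = 29.75 MHz.
85.9 MHz mod fs = 26.4 MHz.
26.4 MHz ≤ fs/2 = 29.75 MHz, appears at 26.4 MHz.
193.2 MHz mod fs = 14.7 MHz.
14.7 MHz ≤ fs/2 = 29.75 MHz, appears at 14.7 MHz.
203 MHz mod fs = 24.5 MHz.
24.5 MHz ≤ fs/2 = 29.75 MHz, appears at 24.5 MHz.
208.55 MHz mod fs = 30.05 MHz.
30.05 MHz > fs/2 = 29.75 MHz, folds to fs − 30.05 MHz = 29.45 MHz.
154 MHz mod fs = 35 MHz.
35 MHz > fs/2 = 29.75 MHz, folds to fs − 35 MHz = 24.5 MHz.
154 MHz and 203 MHz both map to 24.5 MHz.

24.5 MHz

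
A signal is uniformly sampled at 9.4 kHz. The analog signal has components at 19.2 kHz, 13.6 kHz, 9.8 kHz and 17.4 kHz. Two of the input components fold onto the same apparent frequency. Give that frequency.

fs/2 = 4.7 kHz.
19.2 kHz mod fs = 0.4 kHz.
0.4 kHz ≤ fs/2 = 4.7 kHz, appears at 0.4 kHz.
13.6 kHz mod fs = 4.2 kHz.
4.2 kHz ≤ fs/2 = 4.7 kHz, appears at 4.2 kHz.
9.8 kHz mod fs = 0.4 kHz.
0.4 kHz ≤ fs/2 = 4.7 kHz, appears at 0.4 kHz.
17.4 kHz mod fs = 8 kHz.
8 kHz > fs/2 = 4.7 kHz, folds to fs − 8 kHz = 1.4 kHz.
9.8 kHz and 19.2 kHz both map to 0.4 kHz.

0.4 kHz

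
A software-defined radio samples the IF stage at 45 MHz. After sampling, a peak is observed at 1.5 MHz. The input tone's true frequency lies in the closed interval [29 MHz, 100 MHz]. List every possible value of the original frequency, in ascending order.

43.5 MHz, 46.5 MHz, 88.5 MHz, 91.5 MHz

Frequencies that alias to 1.5 MHz are k·fs ± 1.5 MHz for integer k ≥ 0.
k=0: 1.5 MHz.
k=1: 43.5 MHz, 46.5 MHz.
k=2: 88.5 MHz, 91.5 MHz.
k=3: 133.5 MHz, 136.5 MHz.
Within [29 MHz, 100 MHz]: 43.5 MHz, 46.5 MHz, 88.5 MHz, 91.5 MHz.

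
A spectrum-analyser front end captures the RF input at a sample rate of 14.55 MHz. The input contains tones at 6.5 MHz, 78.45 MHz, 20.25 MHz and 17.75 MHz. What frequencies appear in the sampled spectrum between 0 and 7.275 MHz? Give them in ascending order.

fs/2 = 7.275 MHz.
6.5 MHz ≤ fs/2 = 7.275 MHz, passes unchanged.
78.45 MHz mod fs = 5.7 MHz.
5.7 MHz ≤ fs/2 = 7.275 MHz, appears at 5.7 MHz.
20.25 MHz mod fs = 5.7 MHz.
5.7 MHz ≤ fs/2 = 7.275 MHz, appears at 5.7 MHz.
17.75 MHz mod fs = 3.2 MHz.
3.2 MHz ≤ fs/2 = 7.275 MHz, appears at 3.2 MHz.
Distinct values: {3.2 MHz, 5.7 MHz, 6.5 MHz}.

3.2 MHz, 5.7 MHz, 6.5 MHz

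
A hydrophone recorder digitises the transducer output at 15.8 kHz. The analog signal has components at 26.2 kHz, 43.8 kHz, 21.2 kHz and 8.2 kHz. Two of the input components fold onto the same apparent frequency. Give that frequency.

5.4 kHz

fs/2 = 7.9 kHz.
26.2 kHz mod fs = 10.4 kHz.
10.4 kHz > fs/2 = 7.9 kHz, folds to fs − 10.4 kHz = 5.4 kHz.
43.8 kHz mod fs = 12.2 kHz.
12.2 kHz > fs/2 = 7.9 kHz, folds to fs − 12.2 kHz = 3.6 kHz.
21.2 kHz mod fs = 5.4 kHz.
5.4 kHz ≤ fs/2 = 7.9 kHz, appears at 5.4 kHz.
8.2 kHz > fs/2 = 7.9 kHz, folds to fs − 8.2 kHz = 7.6 kHz.
21.2 kHz and 26.2 kHz both map to 5.4 kHz.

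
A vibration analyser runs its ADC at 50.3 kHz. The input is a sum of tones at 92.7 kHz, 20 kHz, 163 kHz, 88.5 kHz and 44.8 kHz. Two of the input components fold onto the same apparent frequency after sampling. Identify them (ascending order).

88.5 kHz, 163 kHz

fs/2 = 25.15 kHz.
92.7 kHz mod fs = 42.4 kHz.
42.4 kHz > fs/2 = 25.15 kHz, folds to fs − 42.4 kHz = 7.9 kHz.
20 kHz ≤ fs/2 = 25.15 kHz, passes unchanged.
163 kHz mod fs = 12.1 kHz.
12.1 kHz ≤ fs/2 = 25.15 kHz, appears at 12.1 kHz.
88.5 kHz mod fs = 38.2 kHz.
38.2 kHz > fs/2 = 25.15 kHz, folds to fs − 38.2 kHz = 12.1 kHz.
44.8 kHz > fs/2 = 25.15 kHz, folds to fs − 44.8 kHz = 5.5 kHz.
88.5 kHz and 163 kHz both map to 12.1 kHz.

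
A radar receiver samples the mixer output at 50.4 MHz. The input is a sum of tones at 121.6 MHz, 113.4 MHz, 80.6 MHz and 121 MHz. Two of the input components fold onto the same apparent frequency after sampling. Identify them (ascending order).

fs/2 = 25.2 MHz.
121.6 MHz mod fs = 20.8 MHz.
20.8 MHz ≤ fs/2 = 25.2 MHz, appears at 20.8 MHz.
113.4 MHz mod fs = 12.6 MHz.
12.6 MHz ≤ fs/2 = 25.2 MHz, appears at 12.6 MHz.
80.6 MHz mod fs = 30.2 MHz.
30.2 MHz > fs/2 = 25.2 MHz, folds to fs − 30.2 MHz = 20.2 MHz.
121 MHz mod fs = 20.2 MHz.
20.2 MHz ≤ fs/2 = 25.2 MHz, appears at 20.2 MHz.
80.6 MHz and 121 MHz both map to 20.2 MHz.

80.6 MHz, 121 MHz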